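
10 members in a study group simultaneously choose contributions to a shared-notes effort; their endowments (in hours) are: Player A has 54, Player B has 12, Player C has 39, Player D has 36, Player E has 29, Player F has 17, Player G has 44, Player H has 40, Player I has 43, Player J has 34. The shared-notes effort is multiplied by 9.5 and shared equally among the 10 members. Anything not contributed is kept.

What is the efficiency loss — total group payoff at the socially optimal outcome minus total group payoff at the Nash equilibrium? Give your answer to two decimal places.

The private return per contributed unit is 9.5/10 = 0.9500 < 1 for every player regardless of endowment, so the Nash equilibrium is zero contribution and the group total is Σ E_j = 54 + 12 + 39 + 36 + 29 + 17 + 44 + 40 + 43 + 34 = 348.
Each contributed unit returns 9.500 to the group, so the social optimum is full contribution by everyone: group total = 9.500 × 348 = 3306.00.
Efficiency loss = (9.500 − 1) × 348 = 2958.00.

2958.00 hours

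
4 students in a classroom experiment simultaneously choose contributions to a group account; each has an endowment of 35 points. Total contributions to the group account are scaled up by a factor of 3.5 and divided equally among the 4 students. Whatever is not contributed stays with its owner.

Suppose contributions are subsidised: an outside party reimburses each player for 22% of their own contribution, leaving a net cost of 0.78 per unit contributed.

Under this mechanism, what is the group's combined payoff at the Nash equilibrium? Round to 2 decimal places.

The effective private return per unit is now (3.5/4) / 0.78 = 1.1218 > 1, so every player's dominant strategy flips to full contribution.
So the Nash equilibrium is full contribution by all 4; the group earns 4 × (35 × 0.22 + 3.5 × 35) = 520.80.

520.80 points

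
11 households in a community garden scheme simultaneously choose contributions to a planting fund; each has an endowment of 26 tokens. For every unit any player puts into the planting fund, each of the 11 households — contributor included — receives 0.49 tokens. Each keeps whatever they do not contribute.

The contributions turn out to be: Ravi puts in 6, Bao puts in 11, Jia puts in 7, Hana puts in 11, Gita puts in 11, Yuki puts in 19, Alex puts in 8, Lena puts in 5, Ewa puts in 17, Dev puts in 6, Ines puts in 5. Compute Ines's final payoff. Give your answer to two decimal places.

72.94 tokens

Total contributed: 6 + 11 + 7 + 11 + 11 + 19 + 8 + 5 + 17 + 6 + 5 = 106.
Each receives 0.49 × 106 = 51.94 from the planting fund.
Ines keeps 26 − 5 = 21, so Ines's payoff is 21 + 51.94 = 72.94.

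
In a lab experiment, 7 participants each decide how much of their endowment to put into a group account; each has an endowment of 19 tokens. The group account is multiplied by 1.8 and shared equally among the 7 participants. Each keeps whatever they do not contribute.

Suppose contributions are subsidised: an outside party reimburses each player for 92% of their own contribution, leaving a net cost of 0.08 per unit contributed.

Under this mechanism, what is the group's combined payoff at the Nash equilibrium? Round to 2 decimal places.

361.76 tokens

Under the mechanism each unit contributed yields (1.8/7) / 0.08 = 3.2143 back to its contributor per unit of net cost, which exceeds 1, making full contribution the dominant choice for everyone.
So the Nash equilibrium is full contribution by all 7; the group earns 7 × (19 × 0.92 + 1.8 × 19) = 361.76.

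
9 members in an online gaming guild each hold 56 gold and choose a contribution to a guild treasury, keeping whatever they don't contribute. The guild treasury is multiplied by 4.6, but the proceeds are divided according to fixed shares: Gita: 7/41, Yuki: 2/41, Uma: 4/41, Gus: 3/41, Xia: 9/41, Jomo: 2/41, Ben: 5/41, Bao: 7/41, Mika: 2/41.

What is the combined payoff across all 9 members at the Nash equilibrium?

Player j's private return per contributed unit is 4.6 × (j's share). Contributing is weakly dominant for j when that share is at least 1/4.6 = 0.2174, and contributing 0 is dominant otherwise.
The only share above 0.2174 is Xia's 9/41, contributing 56; the remaining 8 contribute 0. Total contributed: 56.
The guild treasury pays out 4.6 × 56 = 257.60 in total (split across the unequal shares, but the aggregate is all that matters for the group sum).
The 8 free-riders keep 56 each, adding 448. Group total = 448 + 257.60 = 705.60.

705.60 gold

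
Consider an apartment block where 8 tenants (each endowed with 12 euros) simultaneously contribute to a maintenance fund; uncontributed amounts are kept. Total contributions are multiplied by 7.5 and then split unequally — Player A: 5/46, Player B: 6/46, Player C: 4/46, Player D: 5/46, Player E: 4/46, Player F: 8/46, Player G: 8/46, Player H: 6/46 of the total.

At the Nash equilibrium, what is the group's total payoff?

A player with share s gets back 7.5·s per unit contributed, so full contribution is dominant for anyone with s > 1/7.5 = 0.1333 and zero contribution is dominant for anyone below.
The shares above 0.1333 belong to Player F and Player G, contributing 12 each; the remaining 6 contribute 0. Total contributed: 24.
The maintenance fund pays out 7.5 × 24 = 180.00 in total (split across the unequal shares, but the aggregate is all that matters for the group sum).
The 6 free-riders keep 12 each, adding 72. Group total = 72 + 180.00 = 252.00.

252.00 euros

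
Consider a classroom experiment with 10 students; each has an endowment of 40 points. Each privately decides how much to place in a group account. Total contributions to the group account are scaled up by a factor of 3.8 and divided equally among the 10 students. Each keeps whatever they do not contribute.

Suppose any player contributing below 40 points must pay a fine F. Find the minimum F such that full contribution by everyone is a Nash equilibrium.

Given the others contribute fully, the best deviation is to contribute 0 (any partial contribution still incurs the fine and gives up units whose private return 0.3800 is below 1).
Deviating from 40 to 0 saves 40 points but forfeits the deviator's share of the drop in the group account: 3.8/10 × 40 = 15.20.
So the deviation gain is 40 − 15.20 = 24.80, and the fine must be at least 24.80 points to wipe it out.

24.80 points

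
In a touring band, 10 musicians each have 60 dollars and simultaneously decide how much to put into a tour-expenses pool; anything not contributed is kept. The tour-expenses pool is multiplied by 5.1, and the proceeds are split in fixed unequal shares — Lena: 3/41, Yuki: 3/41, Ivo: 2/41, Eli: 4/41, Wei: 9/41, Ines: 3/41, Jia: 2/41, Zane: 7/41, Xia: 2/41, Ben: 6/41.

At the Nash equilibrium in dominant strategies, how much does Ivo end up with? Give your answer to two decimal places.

Player j's private return per contributed unit is 5.1 × (j's share). Contributing is weakly dominant for j when that share is at least 1/5.1 = 0.1961, and contributing 0 is dominant otherwise.
Only Wei (9/41) clears that bar, contributing 60; the remaining 9 contribute 0. Total contributed: 60.
Ivo keeps 60 and receives 5.1 × 60 × 2/41 = 14.93 from the tour-expenses pool, for a payoff of 74.93.

74.93 dollars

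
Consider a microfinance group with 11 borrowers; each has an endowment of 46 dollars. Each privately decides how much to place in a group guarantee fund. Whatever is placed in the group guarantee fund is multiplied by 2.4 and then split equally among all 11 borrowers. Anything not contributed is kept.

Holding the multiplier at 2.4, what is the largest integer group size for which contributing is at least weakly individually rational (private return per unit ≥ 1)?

2

Private return per unit is 2.4/(group size), which is ≥ 1 whenever the group size is ≤ 2.4.
The largest such integer is 2.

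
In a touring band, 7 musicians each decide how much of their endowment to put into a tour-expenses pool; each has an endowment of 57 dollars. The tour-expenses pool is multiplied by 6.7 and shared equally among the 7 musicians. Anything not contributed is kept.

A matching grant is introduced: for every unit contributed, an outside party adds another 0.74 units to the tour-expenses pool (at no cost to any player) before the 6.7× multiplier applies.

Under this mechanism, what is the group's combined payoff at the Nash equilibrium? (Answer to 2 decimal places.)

Under the mechanism each unit contributed yields 6.7 × 1.74 / 7 = 1.6654 back to its contributor per unit of net cost, which exceeds 1, making full contribution the dominant choice for everyone.
So the Nash equilibrium is full contribution by all 7; the group earns 6.7 × 1.74 × 399 = 4651.54.

4651.54 dollars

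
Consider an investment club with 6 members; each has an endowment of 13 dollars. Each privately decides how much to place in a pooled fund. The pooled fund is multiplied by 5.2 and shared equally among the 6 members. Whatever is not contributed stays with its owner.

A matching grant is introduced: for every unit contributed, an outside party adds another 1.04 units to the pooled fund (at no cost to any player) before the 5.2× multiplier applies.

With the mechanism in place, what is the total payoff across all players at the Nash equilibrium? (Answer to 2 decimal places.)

827.42 dollars

With the mechanism, a contributed unit returns 5.2 × 2.04 / 6 = 1.7680 per unit of net cost to the contributor — now above 1 — so contributing fully is weakly dominant for every player.
At the Nash equilibrium everyone contributes 13. Group total payoff = 5.2 × 2.04 × 78 = 827.42.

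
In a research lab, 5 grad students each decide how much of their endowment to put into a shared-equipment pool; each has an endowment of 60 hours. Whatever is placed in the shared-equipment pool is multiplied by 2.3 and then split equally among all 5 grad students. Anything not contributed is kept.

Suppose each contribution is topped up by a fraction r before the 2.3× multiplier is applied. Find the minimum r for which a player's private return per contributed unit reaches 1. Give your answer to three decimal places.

With matching at rate r, one contributed unit becomes (1 + r) in the shared-equipment pool and returns 2.3 × (1 + r) / 5 to the contributor.
Setting this equal to 1: 1 + r = 5/2.3 = 2.1739.
So the minimum matching rate is r = 2.1739 − 1 = 1.174.

1.174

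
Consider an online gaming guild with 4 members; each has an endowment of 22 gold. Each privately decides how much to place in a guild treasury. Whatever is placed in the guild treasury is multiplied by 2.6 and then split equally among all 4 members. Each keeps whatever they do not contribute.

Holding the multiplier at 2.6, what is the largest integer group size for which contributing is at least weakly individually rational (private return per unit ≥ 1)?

Private return per unit is 2.6/(group size), which is ≥ 1 whenever the group size is ≤ 2.6.
The largest such integer is 2.

2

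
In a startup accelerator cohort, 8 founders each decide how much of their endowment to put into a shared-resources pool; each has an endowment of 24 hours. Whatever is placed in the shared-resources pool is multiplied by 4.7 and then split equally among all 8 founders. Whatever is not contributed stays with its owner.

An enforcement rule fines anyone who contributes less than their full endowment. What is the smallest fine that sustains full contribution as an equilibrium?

9.90 hours

Given the others contribute fully, the best deviation is to contribute 0 (any partial contribution still incurs the fine and gives up units whose private return 0.5875 is below 1).
Deviating from 24 to 0 saves 24 hours but forfeits the deviator's share of the drop in the shared-resources pool: 4.7/8 × 24 = 14.10.
So the deviation gain is 24 − 14.10 = 9.90, and the fine must be at least 9.90 hours to wipe it out.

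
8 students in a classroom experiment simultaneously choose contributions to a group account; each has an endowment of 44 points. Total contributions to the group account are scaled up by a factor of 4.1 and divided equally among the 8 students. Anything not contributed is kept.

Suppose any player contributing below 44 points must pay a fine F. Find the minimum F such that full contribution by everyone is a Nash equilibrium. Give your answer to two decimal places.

Given the others contribute fully, the best deviation is to contribute 0 (any partial contribution still incurs the fine and gives up units whose private return 0.5125 is below 1).
Deviating from 44 to 0 saves 44 points but forfeits the deviator's share of the drop in the group account: 4.1/8 × 44 = 22.55.
So the deviation gain is 44 − 22.55 = 21.45, and the fine must be at least 21.45 points to wipe it out.

21.45 points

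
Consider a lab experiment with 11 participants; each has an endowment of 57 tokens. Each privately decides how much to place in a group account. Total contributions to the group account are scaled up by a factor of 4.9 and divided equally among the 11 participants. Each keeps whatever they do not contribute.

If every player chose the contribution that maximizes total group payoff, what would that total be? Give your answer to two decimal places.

3072.30 tokens

Each contributed unit returns 4.900 to the group as a whole (0.4455 to each of 11 players), which exceeds 1, so the social optimum is full contribution: group total = 4.900 × 627 = 3072.30.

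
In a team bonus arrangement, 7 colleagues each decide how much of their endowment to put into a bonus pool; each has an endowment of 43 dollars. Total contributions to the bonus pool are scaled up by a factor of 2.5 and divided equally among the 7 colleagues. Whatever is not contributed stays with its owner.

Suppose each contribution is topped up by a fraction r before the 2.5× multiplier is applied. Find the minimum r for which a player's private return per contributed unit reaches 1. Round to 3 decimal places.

With matching at rate r, one contributed unit becomes (1 + r) in the bonus pool and returns 2.5 × (1 + r) / 7 to the contributor.
Setting this equal to 1: 1 + r = 7/2.5 = 2.8000.
So the minimum matching rate is r = 2.8000 − 1 = 1.800.

1.800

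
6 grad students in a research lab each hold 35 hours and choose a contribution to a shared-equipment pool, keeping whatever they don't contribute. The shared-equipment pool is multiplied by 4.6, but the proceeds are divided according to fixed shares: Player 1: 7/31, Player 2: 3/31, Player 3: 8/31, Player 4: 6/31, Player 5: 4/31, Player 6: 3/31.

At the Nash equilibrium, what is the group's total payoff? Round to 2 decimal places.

462.00 hours

For player j, contributing a unit is worthwhile iff 4.6 × (j's share) ≥ 1, i.e. iff j's share is at least 0.2174.
Player 1 and Player 3 clear that bar, contributing 35 each; the remaining 4 contribute 0. Total contributed: 70.
The shared-equipment pool pays out 4.6 × 70 = 322.00 in total (split across the unequal shares, but the aggregate is all that matters for the group sum).
The 4 free-riders keep 35 each, adding 140. Group total = 140 + 322.00 = 462.00.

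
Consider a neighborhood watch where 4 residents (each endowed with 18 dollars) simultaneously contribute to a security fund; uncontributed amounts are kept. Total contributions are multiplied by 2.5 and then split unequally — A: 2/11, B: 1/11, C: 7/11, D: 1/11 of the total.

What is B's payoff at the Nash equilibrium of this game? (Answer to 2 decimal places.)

22.09 dollars

For player j, contributing a unit is worthwhile iff 2.5 × (j's share) ≥ 1, i.e. iff j's share is at least 0.4000.
C alone (share 7/11) is above the threshold, contributing 18; the remaining 3 contribute 0. Total contributed: 18.
B keeps 18 and receives 2.5 × 18 × 1/11 = 4.09 from the security fund, for a payoff of 22.09.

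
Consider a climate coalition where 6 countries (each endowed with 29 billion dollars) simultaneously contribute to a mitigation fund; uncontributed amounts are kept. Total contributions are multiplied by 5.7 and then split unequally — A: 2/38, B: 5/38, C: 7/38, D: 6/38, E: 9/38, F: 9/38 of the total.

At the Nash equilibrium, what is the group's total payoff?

582.90 billion dollars

Player j's private return per contributed unit is 5.7 × (j's share). Contributing is weakly dominant for j when that share is at least 1/5.7 = 0.1754, and contributing 0 is dominant otherwise.
C, E and F clear that bar, contributing 29 each; the remaining 3 contribute 0. Total contributed: 87.
The mitigation fund pays out 5.7 × 87 = 495.90 in total (split across the unequal shares, but the aggregate is all that matters for the group sum).
The 3 free-riders keep 29 each, adding 87. Group total = 87 + 495.90 = 582.90.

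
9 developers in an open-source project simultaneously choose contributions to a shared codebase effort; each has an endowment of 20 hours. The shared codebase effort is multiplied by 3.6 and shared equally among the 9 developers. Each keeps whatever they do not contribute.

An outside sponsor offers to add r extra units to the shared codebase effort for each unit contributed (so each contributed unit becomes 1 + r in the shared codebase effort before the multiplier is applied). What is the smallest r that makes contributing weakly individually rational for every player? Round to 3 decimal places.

With matching at rate r, one contributed unit becomes (1 + r) in the shared codebase effort and returns 3.6 × (1 + r) / 9 to the contributor.
Setting this equal to 1: 1 + r = 9/3.6 = 2.5000.
So the minimum matching rate is r = 2.5000 − 1 = 1.500.

1.500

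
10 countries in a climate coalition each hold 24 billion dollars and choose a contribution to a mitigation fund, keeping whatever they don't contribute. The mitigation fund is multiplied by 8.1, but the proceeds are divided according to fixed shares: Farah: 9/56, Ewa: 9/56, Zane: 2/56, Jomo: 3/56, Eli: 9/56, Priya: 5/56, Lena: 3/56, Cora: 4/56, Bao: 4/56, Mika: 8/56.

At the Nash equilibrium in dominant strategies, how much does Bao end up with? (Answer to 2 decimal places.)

Each unit j contributes comes back to j as 8.1 × (j's share), so j prefers to contribute only if that share exceeds 1/8.1 = 0.1235; otherwise keeping the unit dominates.
The shares above 0.1235 belong to Farah, Ewa, Eli and Mika, contributing 24 each; the remaining 6 contribute 0. Total contributed: 96.
Bao keeps 24 and receives 8.1 × 96 × 4/56 = 55.54 from the mitigation fund, for a payoff of 79.54.

79.54 billion dollars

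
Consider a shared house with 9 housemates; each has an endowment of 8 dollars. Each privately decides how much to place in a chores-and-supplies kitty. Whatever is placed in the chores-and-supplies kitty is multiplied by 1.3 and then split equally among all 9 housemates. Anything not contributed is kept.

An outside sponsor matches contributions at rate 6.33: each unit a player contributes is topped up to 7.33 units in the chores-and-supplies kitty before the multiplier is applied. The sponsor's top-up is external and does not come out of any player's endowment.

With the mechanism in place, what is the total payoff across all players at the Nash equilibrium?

686.09 dollars

Under the mechanism each unit contributed yields 1.3 × 7.33 / 9 = 1.0588 back to its contributor per unit of net cost, which exceeds 1, making full contribution the dominant choice for everyone.
At the Nash equilibrium everyone contributes 8. Group total payoff = 1.3 × 7.33 × 72 = 686.09.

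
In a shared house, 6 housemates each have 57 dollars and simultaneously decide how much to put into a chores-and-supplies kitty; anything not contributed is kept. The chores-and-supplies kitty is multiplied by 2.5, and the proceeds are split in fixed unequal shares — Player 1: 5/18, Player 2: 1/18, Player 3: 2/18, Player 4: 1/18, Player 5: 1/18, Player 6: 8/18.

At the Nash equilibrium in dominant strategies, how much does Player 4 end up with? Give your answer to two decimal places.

64.92 dollars

Player j's private return per contributed unit is 2.5 × (j's share). Contributing is weakly dominant for j when that share is at least 1/2.5 = 0.4000, and contributing 0 is dominant otherwise.
Only Player 6 (8/18) clears that bar, contributing 57; the remaining 5 contribute 0. Total contributed: 57.
Player 4 keeps 57 and receives 2.5 × 57 × 1/18 = 7.92 from the chores-and-supplies kitty, for a payoff of 64.92.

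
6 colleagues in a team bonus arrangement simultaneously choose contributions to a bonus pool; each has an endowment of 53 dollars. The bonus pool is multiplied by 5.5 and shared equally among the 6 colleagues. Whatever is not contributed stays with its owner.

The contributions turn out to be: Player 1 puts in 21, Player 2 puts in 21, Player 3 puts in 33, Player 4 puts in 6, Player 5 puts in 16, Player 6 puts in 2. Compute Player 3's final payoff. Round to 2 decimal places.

Total contributed: 21 + 21 + 33 + 6 + 16 + 2 = 99.
Each receives 5.5 × 99 / 6 = 90.75 from the bonus pool.
Player 3 keeps 53 − 33 = 20, so Player 3's payoff is 20 + 90.75 = 110.75.

110.75 dollars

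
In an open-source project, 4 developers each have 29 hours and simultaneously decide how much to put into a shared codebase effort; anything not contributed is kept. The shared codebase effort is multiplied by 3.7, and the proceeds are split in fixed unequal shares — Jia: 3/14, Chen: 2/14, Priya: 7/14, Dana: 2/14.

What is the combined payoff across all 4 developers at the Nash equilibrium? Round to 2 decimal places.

194.30 hours

A player with share s gets back 3.7·s per unit contributed, so full contribution is dominant for anyone with s > 1/3.7 = 0.2703 and zero contribution is dominant for anyone below.
The only share above 0.2703 is Priya's 7/14, contributing 29; the remaining 3 contribute 0. Total contributed: 29.
The shared codebase effort pays out 3.7 × 29 = 107.30 in total (split across the unequal shares, but the aggregate is all that matters for the group sum).
The 3 free-riders keep 29 each, adding 87. Group total = 87 + 107.30 = 194.30.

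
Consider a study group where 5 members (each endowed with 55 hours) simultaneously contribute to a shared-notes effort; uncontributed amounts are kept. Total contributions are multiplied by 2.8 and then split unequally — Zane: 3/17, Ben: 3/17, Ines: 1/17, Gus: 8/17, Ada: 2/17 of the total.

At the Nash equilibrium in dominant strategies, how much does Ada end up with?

Each unit j contributes comes back to j as 2.8 × (j's share), so j prefers to contribute only if that share exceeds 1/2.8 = 0.3571; otherwise keeping the unit dominates.
Gus alone (share 8/17) is above the threshold, contributing 55; the remaining 4 contribute 0. Total contributed: 55.
Ada keeps 55 and receives 2.8 × 55 × 2/17 = 18.12 from the shared-notes effort, for a payoff of 73.12.

73.12 hours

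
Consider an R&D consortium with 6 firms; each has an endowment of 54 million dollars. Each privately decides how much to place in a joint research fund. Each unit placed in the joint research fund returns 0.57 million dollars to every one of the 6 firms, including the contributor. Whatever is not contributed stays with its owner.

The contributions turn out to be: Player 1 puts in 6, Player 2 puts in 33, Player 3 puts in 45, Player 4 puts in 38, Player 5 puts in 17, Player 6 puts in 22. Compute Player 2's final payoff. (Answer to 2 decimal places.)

Total contributed: 6 + 33 + 45 + 38 + 17 + 22 = 161.
Each receives 0.57 × 161 = 91.77 from the joint research fund.
Player 2 keeps 54 − 33 = 21, so Player 2's payoff is 21 + 91.77 = 112.77.

112.77 million dollars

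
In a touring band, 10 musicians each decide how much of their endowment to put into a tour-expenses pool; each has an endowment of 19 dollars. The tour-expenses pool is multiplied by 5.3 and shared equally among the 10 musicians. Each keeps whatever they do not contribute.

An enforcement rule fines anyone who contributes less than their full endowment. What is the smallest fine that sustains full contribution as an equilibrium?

Given the others contribute fully, the best deviation is to contribute 0 (any partial contribution still incurs the fine and gives up units whose private return 0.5300 is below 1).
Deviating from 19 to 0 saves 19 dollars but forfeits the deviator's share of the drop in the tour-expenses pool: 5.3/10 × 19 = 10.07.
So the deviation gain is 19 − 10.07 = 8.93, and the fine must be at least 8.93 dollars to wipe it out.

8.93 dollars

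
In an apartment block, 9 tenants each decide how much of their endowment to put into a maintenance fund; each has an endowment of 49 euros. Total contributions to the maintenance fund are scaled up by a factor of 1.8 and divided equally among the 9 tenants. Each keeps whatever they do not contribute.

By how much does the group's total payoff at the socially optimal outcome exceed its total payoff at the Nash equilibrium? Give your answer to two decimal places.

Each contributed unit returns 1.8/9 = 0.2000 to its contributor — below 1 — so contributing 0 is dominant for every player. At the Nash equilibrium everyone keeps their 49, and the group total is 9 × 49 = 441.
Each contributed unit returns 1.800 to the group as a whole (0.2000 to each of 9 players), which exceeds 1, so the social optimum is full contribution: group total = 1.800 × 441 = 793.80.
Efficiency loss = 793.80 − 441 = 352.80.

352.80 euros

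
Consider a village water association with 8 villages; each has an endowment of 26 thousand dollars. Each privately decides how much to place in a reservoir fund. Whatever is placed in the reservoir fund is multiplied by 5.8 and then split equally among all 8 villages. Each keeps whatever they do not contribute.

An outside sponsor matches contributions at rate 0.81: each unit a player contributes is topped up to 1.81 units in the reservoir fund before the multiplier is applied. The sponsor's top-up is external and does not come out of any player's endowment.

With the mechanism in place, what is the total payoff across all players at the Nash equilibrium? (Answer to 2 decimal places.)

With the mechanism, a contributed unit returns 5.8 × 1.81 / 8 = 1.3123 per unit of net cost to the contributor — now above 1 — so contributing fully is weakly dominant for every player.
At the Nash equilibrium everyone contributes 26. Group total payoff = 5.8 × 1.81 × 208 = 2183.58.

2183.58 thousand dollars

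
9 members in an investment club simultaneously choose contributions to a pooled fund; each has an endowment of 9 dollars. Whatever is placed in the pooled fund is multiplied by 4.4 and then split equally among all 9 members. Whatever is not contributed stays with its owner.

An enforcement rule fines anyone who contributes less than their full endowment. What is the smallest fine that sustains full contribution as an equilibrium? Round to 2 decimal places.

Given the others contribute fully, the best deviation is to contribute 0 (any partial contribution still incurs the fine and gives up units whose private return 0.4889 is below 1).
Deviating from 9 to 0 saves 9 dollars but forfeits the deviator's share of the drop in the pooled fund: 4.4/9 × 9 = 4.40.
So the deviation gain is 9 − 4.40 = 4.60, and the fine must be at least 4.60 dollars to wipe it out.

4.60 dollars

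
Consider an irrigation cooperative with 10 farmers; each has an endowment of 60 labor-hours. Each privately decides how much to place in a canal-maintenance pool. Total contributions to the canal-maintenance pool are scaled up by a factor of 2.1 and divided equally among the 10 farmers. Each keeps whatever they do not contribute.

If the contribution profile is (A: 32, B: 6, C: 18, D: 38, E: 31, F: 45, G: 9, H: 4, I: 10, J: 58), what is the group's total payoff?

Total contributed: 32 + 6 + 18 + 38 + 31 + 45 + 9 + 4 + 10 + 58 = 251; total kept: 10 × 60 − 251 = 349.
The canal-maintenance pool pays out 2.1 × 251 = 527.10 in aggregate.
Group total = 349 + 527.10 = 876.10.

876.10 labor-hours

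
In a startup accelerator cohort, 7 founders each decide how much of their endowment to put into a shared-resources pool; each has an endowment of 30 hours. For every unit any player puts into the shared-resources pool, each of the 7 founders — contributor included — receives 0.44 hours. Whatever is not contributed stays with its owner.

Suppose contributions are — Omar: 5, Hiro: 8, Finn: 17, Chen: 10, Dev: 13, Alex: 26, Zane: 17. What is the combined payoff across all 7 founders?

Total contributed: 5 + 8 + 17 + 10 + 13 + 26 + 17 = 96; total kept: 7 × 30 − 96 = 114.
The shared-resources pool pays out 0.44 × 7 × 96 = 295.68 in aggregate.
Group total = 114 + 295.68 = 409.68.

409.68 hours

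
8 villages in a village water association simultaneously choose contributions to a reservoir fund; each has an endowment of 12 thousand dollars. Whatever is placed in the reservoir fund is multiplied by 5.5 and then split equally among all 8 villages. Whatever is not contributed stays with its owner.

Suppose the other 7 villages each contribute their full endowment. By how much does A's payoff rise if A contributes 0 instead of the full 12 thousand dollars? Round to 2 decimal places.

3.75 thousand dollars

Switching from a contribution of 12 to 0 lets A keep an extra 12 thousand dollars, but lowers the reservoir fund by 12, which costs A their own share of that drop: 5.5/8 × 12 = 8.25.
Net gain = 12 − 8.25 = 3.75. The private return per contributed unit (0.6875) is below 1, so free-riding is indeed the best response regardless of what the others do.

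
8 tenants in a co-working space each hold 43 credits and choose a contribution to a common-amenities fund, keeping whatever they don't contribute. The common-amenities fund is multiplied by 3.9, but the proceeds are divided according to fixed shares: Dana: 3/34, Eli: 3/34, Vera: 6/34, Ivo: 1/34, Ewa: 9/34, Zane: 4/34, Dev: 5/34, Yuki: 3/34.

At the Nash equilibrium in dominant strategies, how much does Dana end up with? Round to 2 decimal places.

Player j's private return per contributed unit is 3.9 × (j's share). Contributing is weakly dominant for j when that share is at least 1/3.9 = 0.2564, and contributing 0 is dominant otherwise.
Only Ewa (9/34) clears that bar, contributing 43; the remaining 7 contribute 0. Total contributed: 43.
Dana keeps 43 and receives 3.9 × 43 × 3/34 = 14.80 from the common-amenities fund, for a payoff of 57.80.

57.80 credits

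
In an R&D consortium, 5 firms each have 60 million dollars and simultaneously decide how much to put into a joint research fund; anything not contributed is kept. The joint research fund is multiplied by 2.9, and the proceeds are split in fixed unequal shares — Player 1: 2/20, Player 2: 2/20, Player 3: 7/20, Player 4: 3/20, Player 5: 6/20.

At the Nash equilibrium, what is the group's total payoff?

414.00 million dollars

Player j's private return per contributed unit is 2.9 × (j's share). Contributing is weakly dominant for j when that share is at least 1/2.9 = 0.3448, and contributing 0 is dominant otherwise.
Player 3 alone (share 7/20) is above the threshold, contributing 60; the remaining 4 contribute 0. Total contributed: 60.
The joint research fund pays out 2.9 × 60 = 174.00 in total (split across the unequal shares, but the aggregate is all that matters for the group sum).
The 4 free-riders keep 60 each, adding 240. Group total = 240 + 174.00 = 414.00.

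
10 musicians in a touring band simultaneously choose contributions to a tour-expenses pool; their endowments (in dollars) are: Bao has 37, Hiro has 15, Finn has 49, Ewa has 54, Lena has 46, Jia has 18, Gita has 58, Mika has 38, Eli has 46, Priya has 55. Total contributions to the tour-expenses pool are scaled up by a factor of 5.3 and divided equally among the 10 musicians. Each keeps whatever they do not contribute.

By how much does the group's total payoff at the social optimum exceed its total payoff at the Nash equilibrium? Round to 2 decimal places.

The private return per contributed unit is 5.3/10 = 0.5300 < 1 for every player regardless of endowment, so the Nash equilibrium is zero contribution and the group total is Σ E_j = 37 + 15 + 49 + 54 + 46 + 18 + 58 + 38 + 46 + 55 = 416.
Each contributed unit returns 5.300 to the group, so the social optimum is full contribution by everyone: group total = 5.300 × 416 = 2204.80.
Efficiency loss = (5.300 − 1) × 416 = 1788.80.

1788.80 dollars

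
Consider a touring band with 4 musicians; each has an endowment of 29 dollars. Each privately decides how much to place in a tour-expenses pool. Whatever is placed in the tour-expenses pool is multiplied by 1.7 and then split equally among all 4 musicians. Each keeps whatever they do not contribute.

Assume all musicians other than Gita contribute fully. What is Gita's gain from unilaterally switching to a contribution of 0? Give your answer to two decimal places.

Switching from a contribution of 29 to 0 lets Gita keep an extra 29 dollars, but lowers the tour-expenses pool by 29, which costs Gita their own share of that drop: 1.7/4 × 29 = 12.32.
Net gain = 29 − 12.32 = 16.68. The private return per contributed unit (0.4250) is below 1, so free-riding is indeed the best response regardless of what the others do.

16.68 dollars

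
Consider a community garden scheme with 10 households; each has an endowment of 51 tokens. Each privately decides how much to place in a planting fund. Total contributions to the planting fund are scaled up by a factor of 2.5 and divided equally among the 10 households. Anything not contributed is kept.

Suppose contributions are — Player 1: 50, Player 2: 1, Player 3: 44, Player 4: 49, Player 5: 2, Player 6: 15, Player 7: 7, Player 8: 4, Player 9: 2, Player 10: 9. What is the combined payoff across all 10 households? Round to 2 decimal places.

Total contributed: 50 + 1 + 44 + 49 + 2 + 15 + 7 + 4 + 2 + 9 = 183; total kept: 10 × 51 − 183 = 327.
The planting fund pays out 2.5 × 183 = 457.50 in aggregate.
Group total = 327 + 457.50 = 784.50.

784.50 tokens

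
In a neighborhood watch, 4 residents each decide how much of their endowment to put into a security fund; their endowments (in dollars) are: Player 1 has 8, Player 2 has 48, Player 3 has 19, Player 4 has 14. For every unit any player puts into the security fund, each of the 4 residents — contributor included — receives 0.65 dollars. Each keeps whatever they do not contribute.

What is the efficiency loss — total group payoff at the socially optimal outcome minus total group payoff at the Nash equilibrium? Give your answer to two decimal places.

The private return per contributed unit is 0.65 < 1 for everyone, so the Nash equilibrium is zero contribution and the group total is Σ E_j = 8 + 48 + 19 + 14 = 89.
Each contributed unit returns 2.600 to the group, so the social optimum is full contribution by everyone: group total = 2.600 × 89 = 231.40.
Efficiency loss = (2.600 − 1) × 89 = 142.40.

142.40 dollars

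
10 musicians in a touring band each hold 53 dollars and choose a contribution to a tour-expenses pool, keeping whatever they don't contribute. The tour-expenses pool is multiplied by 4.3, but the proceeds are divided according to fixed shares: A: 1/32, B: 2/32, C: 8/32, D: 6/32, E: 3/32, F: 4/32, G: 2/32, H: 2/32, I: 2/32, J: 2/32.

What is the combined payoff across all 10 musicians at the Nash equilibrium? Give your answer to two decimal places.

A player with share s gets back 4.3·s per unit contributed, so full contribution is dominant for anyone with s > 1/4.3 = 0.2326 and zero contribution is dominant for anyone below.
C alone (share 8/32) is above the threshold, contributing 53; the remaining 9 contribute 0. Total contributed: 53.
The tour-expenses pool pays out 4.3 × 53 = 227.90 in total (split across the unequal shares, but the aggregate is all that matters for the group sum).
The 9 free-riders keep 53 each, adding 477. Group total = 477 + 227.90 = 704.90.

704.90 dollars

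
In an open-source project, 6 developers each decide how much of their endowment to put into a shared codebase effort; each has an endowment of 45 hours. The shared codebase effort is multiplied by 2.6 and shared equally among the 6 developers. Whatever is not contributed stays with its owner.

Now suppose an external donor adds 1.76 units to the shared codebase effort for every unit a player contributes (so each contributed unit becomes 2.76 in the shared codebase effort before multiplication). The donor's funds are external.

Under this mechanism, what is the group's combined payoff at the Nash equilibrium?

With the mechanism, a contributed unit returns 2.6 × 2.76 / 6 = 1.1960 per unit of net cost to the contributor — now above 1 — so contributing fully is weakly dominant for every player.
At the Nash equilibrium everyone contributes 45. Group total payoff = 2.6 × 2.76 × 270 = 1937.52.

1937.52 hours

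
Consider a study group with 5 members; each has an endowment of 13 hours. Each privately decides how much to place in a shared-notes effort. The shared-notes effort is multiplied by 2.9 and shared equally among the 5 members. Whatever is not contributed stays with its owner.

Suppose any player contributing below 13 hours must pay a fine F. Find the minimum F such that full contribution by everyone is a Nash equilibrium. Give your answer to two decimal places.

Given the others contribute fully, the best deviation is to contribute 0 (any partial contribution still incurs the fine and gives up units whose private return 0.5800 is below 1).
Deviating from 13 to 0 saves 13 hours but forfeits the deviator's share of the drop in the shared-notes effort: 2.9/5 × 13 = 7.54.
So the deviation gain is 13 − 7.54 = 5.46, and the fine must be at least 5.46 hours to wipe it out.

5.46 hours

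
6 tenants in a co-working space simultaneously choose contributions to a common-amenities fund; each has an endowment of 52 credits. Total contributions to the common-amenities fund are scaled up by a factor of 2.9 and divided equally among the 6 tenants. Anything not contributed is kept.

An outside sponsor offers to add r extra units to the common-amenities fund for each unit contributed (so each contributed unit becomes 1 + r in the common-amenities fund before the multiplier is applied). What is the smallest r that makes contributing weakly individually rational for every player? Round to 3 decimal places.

1.069

With matching at rate r, one contributed unit becomes (1 + r) in the common-amenities fund and returns 2.9 × (1 + r) / 6 to the contributor.
Setting this equal to 1: 1 + r = 6/2.9 = 2.0690.
So the minimum matching rate is r = 2.0690 − 1 = 1.069.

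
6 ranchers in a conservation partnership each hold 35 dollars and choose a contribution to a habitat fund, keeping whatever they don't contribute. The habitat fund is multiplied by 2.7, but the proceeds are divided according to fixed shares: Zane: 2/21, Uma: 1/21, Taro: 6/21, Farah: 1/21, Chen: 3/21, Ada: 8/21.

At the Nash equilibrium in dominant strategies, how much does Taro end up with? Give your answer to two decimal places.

62.00 dollars

For player j, contributing a unit is worthwhile iff 2.7 × (j's share) ≥ 1, i.e. iff j's share is at least 0.3704.
Only Ada (8/21) clears that bar, contributing 35; the remaining 5 contribute 0. Total contributed: 35.
Taro keeps 35 and receives 2.7 × 35 × 6/21 = 27.00 from the habitat fund, for a payoff of 62.00.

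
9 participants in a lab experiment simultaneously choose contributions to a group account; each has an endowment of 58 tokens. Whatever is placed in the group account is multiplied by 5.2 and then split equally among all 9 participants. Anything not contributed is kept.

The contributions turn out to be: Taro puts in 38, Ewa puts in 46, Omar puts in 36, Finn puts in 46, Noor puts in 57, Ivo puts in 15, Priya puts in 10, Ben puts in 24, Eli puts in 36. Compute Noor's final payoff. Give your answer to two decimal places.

178.96 tokens

Total contributed: 38 + 46 + 36 + 46 + 57 + 15 + 10 + 24 + 36 = 308.
Each receives 5.2 × 308 / 9 = 177.96 from the group account.
Noor keeps 58 − 57 = 1, so Noor's payoff is 1 + 177.96 = 178.96.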